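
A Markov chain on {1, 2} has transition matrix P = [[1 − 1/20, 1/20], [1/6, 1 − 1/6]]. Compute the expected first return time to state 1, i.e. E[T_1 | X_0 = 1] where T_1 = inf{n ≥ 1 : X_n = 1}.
E[T_1 | X_0 = 1] = 1/π_1 = 13/10

For an irreducible recurrent Markov chain with stationary distribution π, E[T_i | X_0 = i] = 1/π_i (Kac's formula). Here π_1 = (1/6)/(1/20 + 1/6) = (1/6)/(13/60) = 10/13, so E[T_1 | X_0 = 1] = 1/π_1 = (1/20 + 1/6)/(1/6) = (13/60)/(1/6) = 13/10.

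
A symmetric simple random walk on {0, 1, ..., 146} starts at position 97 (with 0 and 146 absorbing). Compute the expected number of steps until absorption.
E[τ | X_0 = 97] = 4753

Let v_k = E[τ | X_0 = k]. Boundary: v_0 = v_146 = 0. Recurrence: v_k = 1 + (v_{k-1} + v_{k+1})/2 for 1 ≤ k ≤ 145. The particular solution to v_k − (v_{k-1} + v_{k+1})/2 = 1 is v_k = −k^2. Adding homogeneous solution A + B k and matching boundaries gives v_k = k (146 − k). Substituting k = 97: v_97 = 97 · 49 = 4753.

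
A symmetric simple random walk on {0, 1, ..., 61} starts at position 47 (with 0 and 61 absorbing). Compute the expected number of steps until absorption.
E[τ | X_0 = 47] = 658

Let v_k = E[τ | X_0 = k]. Boundary: v_0 = v_61 = 0. Recurrence: v_k = 1 + (v_{k-1} + v_{k+1})/2 for 1 ≤ k ≤ 60. The particular solution to v_k − (v_{k-1} + v_{k+1})/2 = 1 is v_k = −k^2. Adding homogeneous solution A + B k and matching boundaries gives v_k = k (61 − k). Substituting k = 47: v_47 = 47 · 14 = 658.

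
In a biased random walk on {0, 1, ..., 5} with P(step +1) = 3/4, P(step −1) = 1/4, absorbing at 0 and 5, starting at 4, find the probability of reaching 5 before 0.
P(hit 5 before 0) = (1 − (1/3)^4) / (1 − (1/3)^5) = 120/121

Let u_k denote P(reach 5 before 0 | start at k). Boundary: u_0 = 0, u_5 = 1. Recurrence: u_k = 3/4·u_{k+1} + 1/4·u_{k-1} for 1 ≤ k ≤ 4. Try u_k = A + B·r^k with r = q/p = (1/4)/(3/4) = 1/3. Substitution satisfies the recurrence; boundary conditions give:
  u_k = (1 − r^k) / (1 − r^N) = (1 − (1/3)^4) / (1 − (1/3)^5) = 120/121.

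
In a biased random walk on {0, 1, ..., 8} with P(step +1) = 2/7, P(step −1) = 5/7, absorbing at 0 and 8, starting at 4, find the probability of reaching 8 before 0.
P(hit 8 before 0) = (1 − (5/2)^4) / (1 − (5/2)^8) = 16/641

Let u_k denote P(reach 8 before 0 | start at k). Boundary: u_0 = 0, u_8 = 1. Recurrence: u_k = 2/7·u_{k+1} + 5/7·u_{k-1} for 1 ≤ k ≤ 7. Try u_k = A + B·r^k with r = q/p = (5/7)/(2/7) = 5/2. Substitution satisfies the recurrence; boundary conditions give:
  u_k = (1 − r^k) / (1 − r^N) = (1 − (5/2)^4) / (1 − (5/2)^8) = 16/641.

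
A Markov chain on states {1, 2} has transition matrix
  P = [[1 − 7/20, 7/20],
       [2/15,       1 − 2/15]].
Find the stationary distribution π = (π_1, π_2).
π_1 = 8/29, π_2 = 21/29

Solve πP = π with π_1 + π_2 = 1. From πP = π: π_1 · (1 − 7/20) + π_2 · 2/15 = π_1 ⇒ π_2 · 2/15 = π_1 · 7/20 ⇒ π_2/π_1 = (7/20)/(2/15) = 21/8. Together with π_1 + π_2 = 1:
  π_1 = (2/15)/(7/20 + 2/15) = (2/15)/(29/60) = 8/29,
  π_2 = (7/20)/(7/20 + 2/15) = (7/20)/(29/60) = 21/29.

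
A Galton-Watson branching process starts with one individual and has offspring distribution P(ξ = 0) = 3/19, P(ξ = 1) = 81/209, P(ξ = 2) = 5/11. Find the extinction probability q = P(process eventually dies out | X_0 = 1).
q = 33/95

The pgf is f(s) = 3/19 + 81/209·s + 5/11·s². The extinction probability q is the smallest fixed point of f in [0, 1]. Setting s = f(s):
  5/11·s² + (81/209 − 1)·s + 3/19 = 0
  5/11·s² − (3/19 + 5/11)·s + 3/19 = 0
which factors as (s − 1)·(5/11·s − 3/19) = 0, giving roots s = 1 and s = (3/19)/(5/11) = 33/95.
Mean offspring μ = 81/209 + 2·5/11 = 271/209 > 1 (supercritical), so q < 1. The extinction probability is the smaller root: q = (3/19)/(5/11) = 33/95.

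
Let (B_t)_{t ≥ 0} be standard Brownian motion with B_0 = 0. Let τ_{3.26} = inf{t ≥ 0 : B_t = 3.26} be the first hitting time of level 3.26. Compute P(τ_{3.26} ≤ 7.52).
P(τ_{3.26} ≤ 7.52) = 2(1 − Φ(3.26/√7.52)) = 2(1 − Φ(1.1888)) ≈ 0.2345

By the reflection principle for standard BM, P(τ_b ≤ t) = 2 · P(B_t ≥ b). Since B_t ~ N(0, t), P(B_t ≥ 3.26) = 1 − Φ(3.26/√t) = 1 − Φ(3.26/√7.52) = 1 − Φ(1.1888) ≈ 0.11726. Doubling: P(τ_{3.26} ≤ 7.52) ≈ 2 · 0.11726 = 0.23452 ≈ 0.2345.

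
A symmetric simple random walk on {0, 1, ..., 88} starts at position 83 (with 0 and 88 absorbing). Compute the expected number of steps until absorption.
E[τ | X_0 = 83] = 415

Let v_k = E[τ | X_0 = k]. Boundary: v_0 = v_88 = 0. Recurrence: v_k = 1 + (v_{k-1} + v_{k+1})/2 for 1 ≤ k ≤ 87. The particular solution to v_k − (v_{k-1} + v_{k+1})/2 = 1 is v_k = −k^2. Adding homogeneous solution A + B k and matching boundaries gives v_k = k (88 − k). Substituting k = 83: v_83 = 83 · 5 = 415.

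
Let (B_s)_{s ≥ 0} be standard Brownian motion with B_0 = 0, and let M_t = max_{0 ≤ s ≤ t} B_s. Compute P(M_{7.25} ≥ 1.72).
P(M_{7.25} ≥ 1.72) = 2·P(B_{7.25} ≥ 1.72) = 2(1 − Φ(1.72/√7.25)) ≈ 0.5230

By the reflection principle for Brownian motion, P(M_t ≥ a) = 2 · P(B_t ≥ a) for a ≥ 0. Since B_t ~ N(0, t), P(B_t ≥ 1.72) = 1 − Φ(1.72/√t) = 1 − Φ(1.72/√7.25) = 1 − Φ(0.6388). So
  P(M_{7.25} ≥ 1.72) = 2(1 − Φ(0.6388)) ≈ 0.5230.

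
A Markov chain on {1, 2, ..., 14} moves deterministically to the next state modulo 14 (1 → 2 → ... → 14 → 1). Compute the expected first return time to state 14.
E[T_14 | X_0 = 14] = 14

The chain cycles deterministically, so starting at state 14 it returns in exactly 14 steps. Equivalently, the stationary distribution is uniform π_j = 1/14 for every state j, so by Kac's formula E[T_14] = 1/π_14 = 14.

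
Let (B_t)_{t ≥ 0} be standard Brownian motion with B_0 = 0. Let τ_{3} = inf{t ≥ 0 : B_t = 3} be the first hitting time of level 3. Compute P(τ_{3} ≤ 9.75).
P(τ_{3} ≤ 9.75) = 2(1 − Φ(3/√9.75)) = 2(1 − Φ(0.9608)) ≈ 0.3367

By the reflection principle for standard BM, P(τ_b ≤ t) = 2 · P(B_t ≥ b). Since B_t ~ N(0, t), P(B_t ≥ 3) = 1 − Φ(3/√t) = 1 − Φ(3/√9.75) = 1 − Φ(0.9608) ≈ 0.16833. Doubling: P(τ_{3} ≤ 9.75) ≈ 2 · 0.16833 = 0.33666 ≈ 0.3367.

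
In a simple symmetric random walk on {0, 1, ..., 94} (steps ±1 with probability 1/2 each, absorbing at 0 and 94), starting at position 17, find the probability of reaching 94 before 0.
P(hit 94 before 0) = 17/94

Let u_k = P(hit 94 before 0 | start at k). Then u_0 = 0, u_94 = 1, and u_k = u_{k-1}/2 + u_{k+1}/2 for 1 ≤ k ≤ 93. This harmonic recurrence is solved by u_k = k/94, giving u_17 = 17/94.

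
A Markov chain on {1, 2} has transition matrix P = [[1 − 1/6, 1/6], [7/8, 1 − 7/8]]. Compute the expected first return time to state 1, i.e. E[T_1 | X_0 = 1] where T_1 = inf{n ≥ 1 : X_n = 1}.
E[T_1 | X_0 = 1] = 1/π_1 = 25/21

For an irreducible recurrent Markov chain with stationary distribution π, E[T_i | X_0 = i] = 1/π_i (Kac's formula). Here π_1 = (7/8)/(1/6 + 7/8) = (7/8)/(25/24) = 21/25, so E[T_1 | X_0 = 1] = 1/π_1 = (1/6 + 7/8)/(7/8) = (25/24)/(7/8) = 25/21.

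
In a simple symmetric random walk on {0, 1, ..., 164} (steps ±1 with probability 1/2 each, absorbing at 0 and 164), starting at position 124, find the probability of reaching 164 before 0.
P(hit 164 before 0) = 124/164 = 31/41

Let u_k = P(hit 164 before 0 | start at k). Then u_0 = 0, u_164 = 1, and u_k = u_{k-1}/2 + u_{k+1}/2 for 1 ≤ k ≤ 163. This harmonic recurrence is solved by u_k = k/164, giving u_124 = 124/164 = 31/41.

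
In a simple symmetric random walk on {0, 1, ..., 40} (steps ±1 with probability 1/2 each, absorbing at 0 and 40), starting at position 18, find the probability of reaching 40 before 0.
P(hit 40 before 0) = 18/40 = 9/20

Let u_k = P(hit 40 before 0 | start at k). Then u_0 = 0, u_40 = 1, and u_k = u_{k-1}/2 + u_{k+1}/2 for 1 ≤ k ≤ 39. This harmonic recurrence is solved by u_k = k/40, giving u_18 = 18/40 = 9/20.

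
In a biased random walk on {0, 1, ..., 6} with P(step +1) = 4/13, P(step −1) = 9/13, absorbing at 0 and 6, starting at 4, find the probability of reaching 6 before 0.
P(hit 6 before 0) = (1 − (9/4)^4) / (1 − (9/4)^6) = 1552/8113

Let u_k denote P(reach 6 before 0 | start at k). Boundary: u_0 = 0, u_6 = 1. Recurrence: u_k = 4/13·u_{k+1} + 9/13·u_{k-1} for 1 ≤ k ≤ 5. Try u_k = A + B·r^k with r = q/p = (9/13)/(4/13) = 9/4. Substitution satisfies the recurrence; boundary conditions give:
  u_k = (1 − r^k) / (1 − r^N) = (1 − (9/4)^4) / (1 − (9/4)^6) = 1552/8113.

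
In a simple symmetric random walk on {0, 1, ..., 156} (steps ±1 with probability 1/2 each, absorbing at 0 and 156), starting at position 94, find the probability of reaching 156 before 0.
P(hit 156 before 0) = 94/156 = 47/78

Let u_k = P(hit 156 before 0 | start at k). Then u_0 = 0, u_156 = 1, and u_k = u_{k-1}/2 + u_{k+1}/2 for 1 ≤ k ≤ 155. This harmonic recurrence is solved by u_k = k/156, giving u_94 = 94/156 = 47/78.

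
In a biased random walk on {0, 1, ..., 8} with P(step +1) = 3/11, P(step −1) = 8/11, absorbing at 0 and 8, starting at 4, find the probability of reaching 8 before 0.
P(hit 8 before 0) = (1 − (8/3)^4) / (1 − (8/3)^8) = 81/4177

Let u_k denote P(reach 8 before 0 | start at k). Boundary: u_0 = 0, u_8 = 1. Recurrence: u_k = 3/11·u_{k+1} + 8/11·u_{k-1} for 1 ≤ k ≤ 7. Try u_k = A + B·r^k with r = q/p = (8/11)/(3/11) = 8/3. Substitution satisfies the recurrence; boundary conditions give:
  u_k = (1 − r^k) / (1 − r^N) = (1 − (8/3)^4) / (1 − (8/3)^8) = 81/4177.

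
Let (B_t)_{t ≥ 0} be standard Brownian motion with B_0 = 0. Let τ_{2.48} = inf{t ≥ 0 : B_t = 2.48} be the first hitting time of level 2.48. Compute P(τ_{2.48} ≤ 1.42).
P(τ_{2.48} ≤ 1.42) = 2(1 − Φ(2.48/√1.42)) = 2(1 − Φ(2.0812)) ≈ 0.0374

By the reflection principle for standard BM, P(τ_b ≤ t) = 2 · P(B_t ≥ b). Since B_t ~ N(0, t), P(B_t ≥ 2.48) = 1 − Φ(2.48/√t) = 1 − Φ(2.48/√1.42) = 1 − Φ(2.0812) ≈ 0.01871. Doubling: P(τ_{2.48} ≤ 1.42) ≈ 2 · 0.01871 = 0.03742 ≈ 0.0374.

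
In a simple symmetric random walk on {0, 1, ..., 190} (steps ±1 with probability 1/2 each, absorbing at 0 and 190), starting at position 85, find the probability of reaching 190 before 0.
P(hit 190 before 0) = 85/190 = 17/38

Let u_k = P(hit 190 before 0 | start at k). Then u_0 = 0, u_190 = 1, and u_k = u_{k-1}/2 + u_{k+1}/2 for 1 ≤ k ≤ 189. This harmonic recurrence is solved by u_k = k/190, giving u_85 = 85/190 = 17/38.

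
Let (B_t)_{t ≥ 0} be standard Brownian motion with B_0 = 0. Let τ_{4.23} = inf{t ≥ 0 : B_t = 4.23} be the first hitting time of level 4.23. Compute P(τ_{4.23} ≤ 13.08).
P(τ_{4.23} ≤ 13.08) = 2(1 − Φ(4.23/√13.08)) = 2(1 − Φ(1.1696)) ≈ 0.2422

By the reflection principle for standard BM, P(τ_b ≤ t) = 2 · P(B_t ≥ b). Since B_t ~ N(0, t), P(B_t ≥ 4.23) = 1 − Φ(4.23/√t) = 1 − Φ(4.23/√13.08) = 1 − Φ(1.1696) ≈ 0.12108. Doubling: P(τ_{4.23} ≤ 13.08) ≈ 2 · 0.12108 = 0.24216 ≈ 0.2422.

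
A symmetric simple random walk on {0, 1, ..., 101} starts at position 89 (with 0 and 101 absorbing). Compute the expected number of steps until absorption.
E[τ | X_0 = 89] = 1068

Let v_k = E[τ | X_0 = k]. Boundary: v_0 = v_101 = 0. Recurrence: v_k = 1 + (v_{k-1} + v_{k+1})/2 for 1 ≤ k ≤ 100. The particular solution to v_k − (v_{k-1} + v_{k+1})/2 = 1 is v_k = −k^2. Adding homogeneous solution A + B k and matching boundaries gives v_k = k (101 − k). Substituting k = 89: v_89 = 89 · 12 = 1068.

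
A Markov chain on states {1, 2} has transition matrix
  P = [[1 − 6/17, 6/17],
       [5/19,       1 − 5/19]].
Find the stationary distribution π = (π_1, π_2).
π_1 = 85/199, π_2 = 114/199

Solve πP = π with π_1 + π_2 = 1. From πP = π: π_1 · (1 − 6/17) + π_2 · 5/19 = π_1 ⇒ π_2 · 5/19 = π_1 · 6/17 ⇒ π_2/π_1 = (6/17)/(5/19) = 114/85. Together with π_1 + π_2 = 1:
  π_1 = (5/19)/(6/17 + 5/19) = (5/19)/(199/323) = 85/199,
  π_2 = (6/17)/(6/17 + 5/19) = (6/17)/(199/323) = 114/199.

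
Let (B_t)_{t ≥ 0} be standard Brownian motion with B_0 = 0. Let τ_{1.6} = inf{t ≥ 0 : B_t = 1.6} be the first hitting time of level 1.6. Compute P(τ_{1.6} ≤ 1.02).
P(τ_{1.6} ≤ 1.02) = 2(1 − Φ(1.6/√1.02)) = 2(1 − Φ(1.5842)) ≈ 0.1131

By the reflection principle for standard BM, P(τ_b ≤ t) = 2 · P(B_t ≥ b). Since B_t ~ N(0, t), P(B_t ≥ 1.6) = 1 − Φ(1.6/√t) = 1 − Φ(1.6/√1.02) = 1 − Φ(1.5842) ≈ 0.05657. Doubling: P(τ_{1.6} ≤ 1.02) ≈ 2 · 0.05657 = 0.11314 ≈ 0.1131.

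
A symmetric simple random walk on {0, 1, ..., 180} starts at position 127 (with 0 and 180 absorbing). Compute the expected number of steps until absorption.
E[τ | X_0 = 127] = 6731

Let v_k = E[τ | X_0 = k]. Boundary: v_0 = v_180 = 0. Recurrence: v_k = 1 + (v_{k-1} + v_{k+1})/2 for 1 ≤ k ≤ 179. The particular solution to v_k − (v_{k-1} + v_{k+1})/2 = 1 is v_k = −k^2. Adding homogeneous solution A + B k and matching boundaries gives v_k = k (180 − k). Substituting k = 127: v_127 = 127 · 53 = 6731.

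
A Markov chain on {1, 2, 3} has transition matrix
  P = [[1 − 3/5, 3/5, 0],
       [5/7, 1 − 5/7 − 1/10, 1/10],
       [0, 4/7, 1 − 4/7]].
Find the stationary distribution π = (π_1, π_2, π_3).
π = (1000/1987, 840/1987, 147/1987)

This is a birth-death chain on three states, which satisfies detailed balance: π_1 · P_{12} = π_2 · P_{21} and π_2 · P_{23} = π_3 · P_{32}.
From π_1 · 3/5 = π_2 · 5/7: π_2/π_1 = (3/5)/(5/7) = 21/25.
From π_2 · 1/10 = π_3 · 4/7: π_3/π_2 = (1/10)/(4/7) = 7/40.
Take π_1 proportional to 1; then unnormalized π = (1, 21/25, 147/1000). Normalize by dividing by the sum 1987/1000:
  π = (1000/1987, 840/1987, 147/1987).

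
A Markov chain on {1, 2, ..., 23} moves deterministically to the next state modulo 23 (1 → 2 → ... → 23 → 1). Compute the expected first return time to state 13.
E[T_13 | X_0 = 13] = 23

The chain cycles deterministically, so starting at state 13 it returns in exactly 23 steps. Equivalently, the stationary distribution is uniform π_j = 1/23 for every state j, so by Kac's formula E[T_13] = 1/π_13 = 23.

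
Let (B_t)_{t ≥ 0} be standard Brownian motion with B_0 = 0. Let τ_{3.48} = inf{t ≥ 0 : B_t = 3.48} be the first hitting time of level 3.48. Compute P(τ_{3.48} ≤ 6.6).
P(τ_{3.48} ≤ 6.6) = 2(1 − Φ(3.48/√6.6)) = 2(1 − Φ(1.3546)) ≈ 0.1755

By the reflection principle for standard BM, P(τ_b ≤ t) = 2 · P(B_t ≥ b). Since B_t ~ N(0, t), P(B_t ≥ 3.48) = 1 − Φ(3.48/√t) = 1 − Φ(3.48/√6.6) = 1 − Φ(1.3546) ≈ 0.08777. Doubling: P(τ_{3.48} ≤ 6.6) ≈ 2 · 0.08777 = 0.17554 ≈ 0.1755.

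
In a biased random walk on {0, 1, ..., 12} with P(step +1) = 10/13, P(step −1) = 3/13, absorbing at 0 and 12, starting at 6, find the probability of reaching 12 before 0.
P(hit 12 before 0) = (1 − (3/10)^6) / (1 − (3/10)^12) = 1000000/1000729

Let u_k denote P(reach 12 before 0 | start at k). Boundary: u_0 = 0, u_12 = 1. Recurrence: u_k = 10/13·u_{k+1} + 3/13·u_{k-1} for 1 ≤ k ≤ 11. Try u_k = A + B·r^k with r = q/p = (3/13)/(10/13) = 3/10. Substitution satisfies the recurrence; boundary conditions give:
  u_k = (1 − r^k) / (1 − r^N) = (1 − (3/10)^6) / (1 − (3/10)^12) = 1000000/1000729.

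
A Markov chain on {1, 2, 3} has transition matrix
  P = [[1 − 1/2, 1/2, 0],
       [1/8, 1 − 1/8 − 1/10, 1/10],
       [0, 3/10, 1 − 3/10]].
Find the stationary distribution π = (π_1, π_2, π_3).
π = (3/19, 12/19, 4/19)

This is a birth-death chain on three states, which satisfies detailed balance: π_1 · P_{12} = π_2 · P_{21} and π_2 · P_{23} = π_3 · P_{32}.
From π_1 · 1/2 = π_2 · 1/8: π_2/π_1 = (1/2)/(1/8) = 4.
From π_2 · 1/10 = π_3 · 3/10: π_3/π_2 = (1/10)/(3/10) = 1/3.
Take π_1 proportional to 1; then unnormalized π = (1, 4, 4/3). Normalize by dividing by the sum 19/3:
  π = (3/19, 12/19, 4/19).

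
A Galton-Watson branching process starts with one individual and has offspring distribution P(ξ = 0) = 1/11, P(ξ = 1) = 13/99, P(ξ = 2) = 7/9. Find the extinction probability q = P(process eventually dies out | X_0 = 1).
q = 9/77

The pgf is f(s) = 1/11 + 13/99·s + 7/9·s². The extinction probability q is the smallest fixed point of f in [0, 1]. Setting s = f(s):
  7/9·s² + (13/99 − 1)·s + 1/11 = 0
  7/9·s² − (1/11 + 7/9)·s + 1/11 = 0
which factors as (s − 1)·(7/9·s − 1/11) = 0, giving roots s = 1 and s = (1/11)/(7/9) = 9/77.
Mean offspring μ = 13/99 + 2·7/9 = 167/99 > 1 (supercritical), so q < 1. The extinction probability is the smaller root: q = (1/11)/(7/9) = 9/77.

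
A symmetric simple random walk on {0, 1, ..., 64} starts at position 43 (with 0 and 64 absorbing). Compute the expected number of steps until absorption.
E[τ | X_0 = 43] = 903

Let v_k = E[τ | X_0 = k]. Boundary: v_0 = v_64 = 0. Recurrence: v_k = 1 + (v_{k-1} + v_{k+1})/2 for 1 ≤ k ≤ 63. The particular solution to v_k − (v_{k-1} + v_{k+1})/2 = 1 is v_k = −k^2. Adding homogeneous solution A + B k and matching boundaries gives v_k = k (64 − k). Substituting k = 43: v_43 = 43 · 21 = 903.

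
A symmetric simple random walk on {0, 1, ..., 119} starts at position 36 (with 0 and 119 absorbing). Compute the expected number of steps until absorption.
E[τ | X_0 = 36] = 2988

Let v_k = E[τ | X_0 = k]. Boundary: v_0 = v_119 = 0. Recurrence: v_k = 1 + (v_{k-1} + v_{k+1})/2 for 1 ≤ k ≤ 118. The particular solution to v_k − (v_{k-1} + v_{k+1})/2 = 1 is v_k = −k^2. Adding homogeneous solution A + B k and matching boundaries gives v_k = k (119 − k). Substituting k = 36: v_36 = 36 · 83 = 2988.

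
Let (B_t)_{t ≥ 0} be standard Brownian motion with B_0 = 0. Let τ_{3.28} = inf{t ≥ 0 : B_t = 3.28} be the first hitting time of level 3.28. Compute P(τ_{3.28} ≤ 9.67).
P(τ_{3.28} ≤ 9.67) = 2(1 − Φ(3.28/√9.67)) = 2(1 − Φ(1.0548)) ≈ 0.2915

By the reflection principle for standard BM, P(τ_b ≤ t) = 2 · P(B_t ≥ b). Since B_t ~ N(0, t), P(B_t ≥ 3.28) = 1 − Φ(3.28/√t) = 1 − Φ(3.28/√9.67) = 1 − Φ(1.0548) ≈ 0.14576. Doubling: P(τ_{3.28} ≤ 9.67) ≈ 2 · 0.14576 = 0.29152 ≈ 0.2915.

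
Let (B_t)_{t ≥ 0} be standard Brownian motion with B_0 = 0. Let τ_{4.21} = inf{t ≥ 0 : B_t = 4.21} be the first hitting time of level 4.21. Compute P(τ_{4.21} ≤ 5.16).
P(τ_{4.21} ≤ 5.16) = 2(1 − Φ(4.21/√5.16)) = 2(1 − Φ(1.8533)) ≈ 0.0638

By the reflection principle for standard BM, P(τ_b ≤ t) = 2 · P(B_t ≥ b). Since B_t ~ N(0, t), P(B_t ≥ 4.21) = 1 − Φ(4.21/√t) = 1 − Φ(4.21/√5.16) = 1 − Φ(1.8533) ≈ 0.03192. Doubling: P(τ_{4.21} ≤ 5.16) ≈ 2 · 0.03192 = 0.06384 ≈ 0.0638.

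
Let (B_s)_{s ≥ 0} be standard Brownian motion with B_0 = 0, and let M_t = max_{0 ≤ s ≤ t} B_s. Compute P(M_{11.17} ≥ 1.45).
P(M_{11.17} ≥ 1.45) = 2·P(B_{11.17} ≥ 1.45) = 2(1 − Φ(1.45/√11.17)) ≈ 0.6644

By the reflection principle for Brownian motion, P(M_t ≥ a) = 2 · P(B_t ≥ a) for a ≥ 0. Since B_t ~ N(0, t), P(B_t ≥ 1.45) = 1 − Φ(1.45/√t) = 1 − Φ(1.45/√11.17) = 1 − Φ(0.4339). So
  P(M_{11.17} ≥ 1.45) = 2(1 − Φ(0.4339)) ≈ 0.6644.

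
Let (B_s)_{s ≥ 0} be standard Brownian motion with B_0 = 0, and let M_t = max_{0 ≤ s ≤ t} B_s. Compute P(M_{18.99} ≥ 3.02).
P(M_{18.99} ≥ 3.02) = 2·P(B_{18.99} ≥ 3.02) = 2(1 − Φ(3.02/√18.99)) ≈ 0.4883

By the reflection principle for Brownian motion, P(M_t ≥ a) = 2 · P(B_t ≥ a) for a ≥ 0. Since B_t ~ N(0, t), P(B_t ≥ 3.02) = 1 − Φ(3.02/√t) = 1 − Φ(3.02/√18.99) = 1 − Φ(0.6930). So
  P(M_{18.99} ≥ 3.02) = 2(1 − Φ(0.6930)) ≈ 0.4883.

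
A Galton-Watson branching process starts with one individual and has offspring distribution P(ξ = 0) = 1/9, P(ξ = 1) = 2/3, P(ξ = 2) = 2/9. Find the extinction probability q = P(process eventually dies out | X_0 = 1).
q = 1/2

The pgf is f(s) = 1/9 + 2/3·s + 2/9·s². The extinction probability q is the smallest fixed point of f in [0, 1]. Setting s = f(s):
  2/9·s² + (2/3 − 1)·s + 1/9 = 0
  2/9·s² − (1/9 + 2/9)·s + 1/9 = 0
which factors as (s − 1)·(2/9·s − 1/9) = 0, giving roots s = 1 and s = (1/9)/(2/9) = 1/2.
Mean offspring μ = 2/3 + 2·2/9 = 10/9 > 1 (supercritical), so q < 1. The extinction probability is the smaller root: q = (1/9)/(2/9) = 1/2.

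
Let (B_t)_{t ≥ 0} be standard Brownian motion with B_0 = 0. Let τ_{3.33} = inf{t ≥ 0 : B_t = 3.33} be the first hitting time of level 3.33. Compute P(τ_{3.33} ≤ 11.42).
P(τ_{3.33} ≤ 11.42) = 2(1 − Φ(3.33/√11.42)) = 2(1 − Φ(0.9854)) ≈ 0.3244

By the reflection principle for standard BM, P(τ_b ≤ t) = 2 · P(B_t ≥ b). Since B_t ~ N(0, t), P(B_t ≥ 3.33) = 1 − Φ(3.33/√t) = 1 − Φ(3.33/√11.42) = 1 − Φ(0.9854) ≈ 0.16221. Doubling: P(τ_{3.33} ≤ 11.42) ≈ 2 · 0.16221 = 0.32442 ≈ 0.3244.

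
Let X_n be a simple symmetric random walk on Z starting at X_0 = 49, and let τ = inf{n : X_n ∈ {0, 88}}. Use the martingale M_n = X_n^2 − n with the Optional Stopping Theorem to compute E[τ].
E[τ] = 1911

M_n = X_n^2 − n is a martingale (since E[X_{n+1}^2 | F_n] = X_n^2 + 1). By OST (τ has finite mean in a bounded region), E[M_τ] = E[M_0] = X_0^2 − 0 = 49^2 = 2401. Also E[M_τ] = E[X_τ^2] − E[τ]. The walk exits at 0 or 88, with P(hit 88 first) = 49/88, so E[X_τ^2] = 88^2 · 49/88 + 0 = 4312. Thus E[τ] = E[X_τ^2] − E[M_τ] = 4312 − 2401 = 1911 = 49(88 − 49) = 1911.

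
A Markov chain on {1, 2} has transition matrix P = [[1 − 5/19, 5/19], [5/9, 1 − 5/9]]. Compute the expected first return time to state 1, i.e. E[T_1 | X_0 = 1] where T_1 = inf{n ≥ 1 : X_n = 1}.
E[T_1 | X_0 = 1] = 1/π_1 = 28/19

For an irreducible recurrent Markov chain with stationary distribution π, E[T_i | X_0 = i] = 1/π_i (Kac's formula). Here π_1 = (5/9)/(5/19 + 5/9) = (5/9)/(140/171) = 19/28, so E[T_1 | X_0 = 1] = 1/π_1 = (5/19 + 5/9)/(5/9) = (140/171)/(5/9) = 28/19.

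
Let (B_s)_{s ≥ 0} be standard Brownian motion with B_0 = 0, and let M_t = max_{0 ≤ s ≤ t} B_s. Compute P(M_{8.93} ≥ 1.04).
P(M_{8.93} ≥ 1.04) = 2·P(B_{8.93} ≥ 1.04) = 2(1 − Φ(1.04/√8.93)) ≈ 0.7278

By the reflection principle for Brownian motion, P(M_t ≥ a) = 2 · P(B_t ≥ a) for a ≥ 0. Since B_t ~ N(0, t), P(B_t ≥ 1.04) = 1 − Φ(1.04/√t) = 1 − Φ(1.04/√8.93) = 1 − Φ(0.3480). So
  P(M_{8.93} ≥ 1.04) = 2(1 − Φ(0.3480)) ≈ 0.7278.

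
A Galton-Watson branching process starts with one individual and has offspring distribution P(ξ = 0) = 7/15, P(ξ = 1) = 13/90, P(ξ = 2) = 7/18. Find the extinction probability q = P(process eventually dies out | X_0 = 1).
q = 1

Mean offspring μ = 0·7/15 + 1·13/90 + 2·7/18 = 83/90 ≤ 1. For μ ≤ 1 with offspring not concentrated at 1, the Galton-Watson process goes extinct almost surely, so q = 1.
(Algebraic check: The pgf is f(s) = 7/15 + 13/90·s + 7/18·s². The extinction probability q is the smallest fixed point of f in [0, 1]. Setting s = f(s):
  7/18·s² + (13/90 − 1)·s + 7/15 = 0
  7/18·s² − (7/15 + 7/18)·s + 7/15 = 0
which factors as (s − 1)·(7/18·s − 7/15) = 0, giving roots s = 1 and s = (7/15)/(7/18) = 6/5. Since 6/5 ≥ 1, the smallest root in [0, 1] is s = 1.)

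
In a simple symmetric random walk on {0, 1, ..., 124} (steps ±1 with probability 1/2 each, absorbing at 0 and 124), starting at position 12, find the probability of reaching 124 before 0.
P(hit 124 before 0) = 12/124 = 3/31

Let u_k = P(hit 124 before 0 | start at k). Then u_0 = 0, u_124 = 1, and u_k = u_{k-1}/2 + u_{k+1}/2 for 1 ≤ k ≤ 123. This harmonic recurrence is solved by u_k = k/124, giving u_12 = 12/124 = 3/31.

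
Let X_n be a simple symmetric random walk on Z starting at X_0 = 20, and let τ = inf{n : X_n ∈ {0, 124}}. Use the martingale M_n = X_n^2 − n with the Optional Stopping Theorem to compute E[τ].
E[τ] = 2080

M_n = X_n^2 − n is a martingale (since E[X_{n+1}^2 | F_n] = X_n^2 + 1). By OST (τ has finite mean in a bounded region), E[M_τ] = E[M_0] = X_0^2 − 0 = 20^2 = 400. Also E[M_τ] = E[X_τ^2] − E[τ]. The walk exits at 0 or 124, with P(hit 124 first) = 20/124, so E[X_τ^2] = 124^2 · 20/124 + 0 = 2480. Thus E[τ] = E[X_τ^2] − E[M_τ] = 2480 − 400 = 2080 = 20(124 − 20) = 2080.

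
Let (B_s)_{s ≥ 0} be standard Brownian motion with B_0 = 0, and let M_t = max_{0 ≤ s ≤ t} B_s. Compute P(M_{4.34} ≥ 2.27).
P(M_{4.34} ≥ 2.27) = 2·P(B_{4.34} ≥ 2.27) = 2(1 − Φ(2.27/√4.34)) ≈ 0.2759

By the reflection principle for Brownian motion, P(M_t ≥ a) = 2 · P(B_t ≥ a) for a ≥ 0. Since B_t ~ N(0, t), P(B_t ≥ 2.27) = 1 − Φ(2.27/√t) = 1 − Φ(2.27/√4.34) = 1 − Φ(1.0896). So
  P(M_{4.34} ≥ 2.27) = 2(1 − Φ(1.0896)) ≈ 0.2759.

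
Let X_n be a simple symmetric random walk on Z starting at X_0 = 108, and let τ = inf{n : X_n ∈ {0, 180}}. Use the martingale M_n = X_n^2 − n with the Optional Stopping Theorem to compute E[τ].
E[τ] = 7776

M_n = X_n^2 − n is a martingale (since E[X_{n+1}^2 | F_n] = X_n^2 + 1). By OST (τ has finite mean in a bounded region), E[M_τ] = E[M_0] = X_0^2 − 0 = 108^2 = 11664. Also E[M_τ] = E[X_τ^2] − E[τ]. The walk exits at 0 or 180, with P(hit 180 first) = 108/180, so E[X_τ^2] = 180^2 · 108/180 + 0 = 19440. Thus E[τ] = E[X_τ^2] − E[M_τ] = 19440 − 11664 = 7776 = 108(180 − 108) = 7776.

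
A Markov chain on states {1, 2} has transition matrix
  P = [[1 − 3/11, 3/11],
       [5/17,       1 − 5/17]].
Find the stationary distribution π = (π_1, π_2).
π_1 = 55/106, π_2 = 51/106

Solve πP = π with π_1 + π_2 = 1. From πP = π: π_1 · (1 − 3/11) + π_2 · 5/17 = π_1 ⇒ π_2 · 5/17 = π_1 · 3/11 ⇒ π_2/π_1 = (3/11)/(5/17) = 51/55. Together with π_1 + π_2 = 1:
  π_1 = (5/17)/(3/11 + 5/17) = (5/17)/(106/187) = 55/106,
  π_2 = (3/11)/(3/11 + 5/17) = (3/11)/(106/187) = 51/106.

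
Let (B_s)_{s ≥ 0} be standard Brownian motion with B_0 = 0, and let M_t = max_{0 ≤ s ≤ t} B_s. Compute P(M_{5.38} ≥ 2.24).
P(M_{5.38} ≥ 2.24) = 2·P(B_{5.38} ≥ 2.24) = 2(1 − Φ(2.24/√5.38)) ≈ 0.3342

By the reflection principle for Brownian motion, P(M_t ≥ a) = 2 · P(B_t ≥ a) for a ≥ 0. Since B_t ~ N(0, t), P(B_t ≥ 2.24) = 1 − Φ(2.24/√t) = 1 − Φ(2.24/√5.38) = 1 − Φ(0.9657). So
  P(M_{5.38} ≥ 2.24) = 2(1 − Φ(0.9657)) ≈ 0.3342.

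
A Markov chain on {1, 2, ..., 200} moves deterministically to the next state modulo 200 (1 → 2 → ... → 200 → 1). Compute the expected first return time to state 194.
E[T_194 | X_0 = 194] = 200

The chain cycles deterministically, so starting at state 194 it returns in exactly 200 steps. Equivalently, the stationary distribution is uniform π_j = 1/200 for every state j, so by Kac's formula E[T_194] = 1/π_194 = 200.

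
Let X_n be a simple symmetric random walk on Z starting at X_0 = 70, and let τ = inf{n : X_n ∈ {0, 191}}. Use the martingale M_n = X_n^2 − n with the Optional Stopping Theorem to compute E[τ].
E[τ] = 8470

M_n = X_n^2 − n is a martingale (since E[X_{n+1}^2 | F_n] = X_n^2 + 1). By OST (τ has finite mean in a bounded region), E[M_τ] = E[M_0] = X_0^2 − 0 = 70^2 = 4900. Also E[M_τ] = E[X_τ^2] − E[τ]. The walk exits at 0 or 191, with P(hit 191 first) = 70/191, so E[X_τ^2] = 191^2 · 70/191 + 0 = 13370. Thus E[τ] = E[X_τ^2] − E[M_τ] = 13370 − 4900 = 8470 = 70(191 − 70) = 8470.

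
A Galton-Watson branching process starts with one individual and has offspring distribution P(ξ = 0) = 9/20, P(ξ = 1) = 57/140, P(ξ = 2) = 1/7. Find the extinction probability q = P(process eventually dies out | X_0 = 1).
q = 1

Mean offspring μ = 0·9/20 + 1·57/140 + 2·1/7 = 97/140 ≤ 1. For μ ≤ 1 with offspring not concentrated at 1, the Galton-Watson process goes extinct almost surely, so q = 1.
(Algebraic check: The pgf is f(s) = 9/20 + 57/140·s + 1/7·s². The extinction probability q is the smallest fixed point of f in [0, 1]. Setting s = f(s):
  1/7·s² + (57/140 − 1)·s + 9/20 = 0
  1/7·s² − (9/20 + 1/7)·s + 9/20 = 0
which factors as (s − 1)·(1/7·s − 9/20) = 0, giving roots s = 1 and s = (9/20)/(1/7) = 63/20. Since 63/20 ≥ 1, the smallest root in [0, 1] is s = 1.)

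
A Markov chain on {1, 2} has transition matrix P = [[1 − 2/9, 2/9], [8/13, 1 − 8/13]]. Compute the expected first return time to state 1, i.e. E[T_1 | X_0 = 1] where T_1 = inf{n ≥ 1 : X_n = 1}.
E[T_1 | X_0 = 1] = 1/π_1 = 49/36

For an irreducible recurrent Markov chain with stationary distribution π, E[T_i | X_0 = i] = 1/π_i (Kac's formula). Here π_1 = (8/13)/(2/9 + 8/13) = (8/13)/(98/117) = 36/49, so E[T_1 | X_0 = 1] = 1/π_1 = (2/9 + 8/13)/(8/13) = (98/117)/(8/13) = 49/36.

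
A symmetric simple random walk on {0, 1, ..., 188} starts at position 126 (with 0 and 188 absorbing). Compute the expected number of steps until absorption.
E[τ | X_0 = 126] = 7812

Let v_k = E[τ | X_0 = k]. Boundary: v_0 = v_188 = 0. Recurrence: v_k = 1 + (v_{k-1} + v_{k+1})/2 for 1 ≤ k ≤ 187. The particular solution to v_k − (v_{k-1} + v_{k+1})/2 = 1 is v_k = −k^2. Adding homogeneous solution A + B k and matching boundaries gives v_k = k (188 − k). Substituting k = 126: v_126 = 126 · 62 = 7812.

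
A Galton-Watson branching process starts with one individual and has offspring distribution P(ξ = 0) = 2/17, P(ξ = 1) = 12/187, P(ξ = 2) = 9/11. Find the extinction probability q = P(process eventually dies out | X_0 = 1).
q = 22/153

The pgf is f(s) = 2/17 + 12/187·s + 9/11·s². The extinction probability q is the smallest fixed point of f in [0, 1]. Setting s = f(s):
  9/11·s² + (12/187 − 1)·s + 2/17 = 0
  9/11·s² − (2/17 + 9/11)·s + 2/17 = 0
which factors as (s − 1)·(9/11·s − 2/17) = 0, giving roots s = 1 and s = (2/17)/(9/11) = 22/153.
Mean offspring μ = 12/187 + 2·9/11 = 318/187 > 1 (supercritical), so q < 1. The extinction probability is the smaller root: q = (2/17)/(9/11) = 22/153.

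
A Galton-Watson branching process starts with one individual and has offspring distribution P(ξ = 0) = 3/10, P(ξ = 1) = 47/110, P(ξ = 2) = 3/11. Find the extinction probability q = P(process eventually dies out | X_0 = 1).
q = 1

Mean offspring μ = 0·3/10 + 1·47/110 + 2·3/11 = 107/110 ≤ 1. For μ ≤ 1 with offspring not concentrated at 1, the Galton-Watson process goes extinct almost surely, so q = 1.
(Algebraic check: The pgf is f(s) = 3/10 + 47/110·s + 3/11·s². The extinction probability q is the smallest fixed point of f in [0, 1]. Setting s = f(s):
  3/11·s² + (47/110 − 1)·s + 3/10 = 0
  3/11·s² − (3/10 + 3/11)·s + 3/10 = 0
which factors as (s − 1)·(3/11·s − 3/10) = 0, giving roots s = 1 and s = (3/10)/(3/11) = 11/10. Since 11/10 ≥ 1, the smallest root in [0, 1] is s = 1.)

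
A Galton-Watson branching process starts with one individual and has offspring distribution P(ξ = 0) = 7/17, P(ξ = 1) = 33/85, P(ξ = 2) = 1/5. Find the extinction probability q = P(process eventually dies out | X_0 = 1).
q = 1

Mean offspring μ = 0·7/17 + 1·33/85 + 2·1/5 = 67/85 ≤ 1. For μ ≤ 1 with offspring not concentrated at 1, the Galton-Watson process goes extinct almost surely, so q = 1.
(Algebraic check: The pgf is f(s) = 7/17 + 33/85·s + 1/5·s². The extinction probability q is the smallest fixed point of f in [0, 1]. Setting s = f(s):
  1/5·s² + (33/85 − 1)·s + 7/17 = 0
  1/5·s² − (7/17 + 1/5)·s + 7/17 = 0
which factors as (s − 1)·(1/5·s − 7/17) = 0, giving roots s = 1 and s = (7/17)/(1/5) = 35/17. Since 35/17 ≥ 1, the smallest root in [0, 1] is s = 1.)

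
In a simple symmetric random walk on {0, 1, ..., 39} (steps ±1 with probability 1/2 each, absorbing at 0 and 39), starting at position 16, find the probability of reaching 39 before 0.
P(hit 39 before 0) = 16/39

Let u_k = P(hit 39 before 0 | start at k). Then u_0 = 0, u_39 = 1, and u_k = u_{k-1}/2 + u_{k+1}/2 for 1 ≤ k ≤ 38. This harmonic recurrence is solved by u_k = k/39, giving u_16 = 16/39.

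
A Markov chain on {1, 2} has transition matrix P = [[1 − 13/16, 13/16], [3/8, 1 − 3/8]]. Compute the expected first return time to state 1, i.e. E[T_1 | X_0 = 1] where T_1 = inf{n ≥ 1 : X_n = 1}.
E[T_1 | X_0 = 1] = 1/π_1 = 19/6

For an irreducible recurrent Markov chain with stationary distribution π, E[T_i | X_0 = i] = 1/π_i (Kac's formula). Here π_1 = (3/8)/(13/16 + 3/8) = (3/8)/(19/16) = 6/19, so E[T_1 | X_0 = 1] = 1/π_1 = (13/16 + 3/8)/(3/8) = (19/16)/(3/8) = 19/6.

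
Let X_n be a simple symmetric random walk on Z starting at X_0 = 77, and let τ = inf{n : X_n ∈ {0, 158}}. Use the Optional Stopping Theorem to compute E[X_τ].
E[X_τ] = 77

X_n is a martingale and τ is a bounded-mean stopping time (indeed τ is finite a.s. with bounded expectation since the walk is in a bounded region). By the OST, E[X_τ] = E[X_0] = 77. Equivalently: E[X_τ] = 158 · P(hit 158 first) + 0 · P(hit 0 first) = 158 · (77/158) = 77.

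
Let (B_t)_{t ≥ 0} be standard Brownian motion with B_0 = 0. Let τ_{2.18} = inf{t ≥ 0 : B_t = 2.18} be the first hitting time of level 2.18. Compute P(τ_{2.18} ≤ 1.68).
P(τ_{2.18} ≤ 1.68) = 2(1 − Φ(2.18/√1.68)) = 2(1 − Φ(1.6819)) ≈ 0.0926

By the reflection principle for standard BM, P(τ_b ≤ t) = 2 · P(B_t ≥ b). Since B_t ~ N(0, t), P(B_t ≥ 2.18) = 1 − Φ(2.18/√t) = 1 − Φ(2.18/√1.68) = 1 − Φ(1.6819) ≈ 0.04629. Doubling: P(τ_{2.18} ≤ 1.68) ≈ 2 · 0.04629 = 0.09258 ≈ 0.0926.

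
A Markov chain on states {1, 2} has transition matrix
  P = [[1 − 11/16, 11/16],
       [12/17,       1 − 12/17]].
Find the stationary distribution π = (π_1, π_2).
π_1 = 192/379, π_2 = 187/379

Solve πP = π with π_1 + π_2 = 1. From πP = π: π_1 · (1 − 11/16) + π_2 · 12/17 = π_1 ⇒ π_2 · 12/17 = π_1 · 11/16 ⇒ π_2/π_1 = (11/16)/(12/17) = 187/192. Together with π_1 + π_2 = 1:
  π_1 = (12/17)/(11/16 + 12/17) = (12/17)/(379/272) = 192/379,
  π_2 = (11/16)/(11/16 + 12/17) = (11/16)/(379/272) = 187/379.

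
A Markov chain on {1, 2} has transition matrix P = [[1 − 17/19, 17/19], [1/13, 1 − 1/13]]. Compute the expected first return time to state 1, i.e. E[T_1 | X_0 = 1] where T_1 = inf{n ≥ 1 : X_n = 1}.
E[T_1 | X_0 = 1] = 1/π_1 = 240/19

For an irreducible recurrent Markov chain with stationary distribution π, E[T_i | X_0 = i] = 1/π_i (Kac's formula). Here π_1 = (1/13)/(17/19 + 1/13) = (1/13)/(240/247) = 19/240, so E[T_1 | X_0 = 1] = 1/π_1 = (17/19 + 1/13)/(1/13) = (240/247)/(1/13) = 240/19.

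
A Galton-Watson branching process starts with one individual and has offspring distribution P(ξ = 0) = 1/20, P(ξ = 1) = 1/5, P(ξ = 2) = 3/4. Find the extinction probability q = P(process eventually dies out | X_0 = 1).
q = 1/15

The pgf is f(s) = 1/20 + 1/5·s + 3/4·s². The extinction probability q is the smallest fixed point of f in [0, 1]. Setting s = f(s):
  3/4·s² + (1/5 − 1)·s + 1/20 = 0
  3/4·s² − (1/20 + 3/4)·s + 1/20 = 0
which factors as (s − 1)·(3/4·s − 1/20) = 0, giving roots s = 1 and s = (1/20)/(3/4) = 1/15.
Mean offspring μ = 1/5 + 2·3/4 = 17/10 > 1 (supercritical), so q < 1. The extinction probability is the smaller root: q = (1/20)/(3/4) = 1/15.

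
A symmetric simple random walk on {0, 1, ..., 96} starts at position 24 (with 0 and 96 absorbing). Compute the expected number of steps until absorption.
E[τ | X_0 = 24] = 1728

Let v_k = E[τ | X_0 = k]. Boundary: v_0 = v_96 = 0. Recurrence: v_k = 1 + (v_{k-1} + v_{k+1})/2 for 1 ≤ k ≤ 95. The particular solution to v_k − (v_{k-1} + v_{k+1})/2 = 1 is v_k = −k^2. Adding homogeneous solution A + B k and matching boundaries gives v_k = k (96 − k). Substituting k = 24: v_24 = 24 · 72 = 1728.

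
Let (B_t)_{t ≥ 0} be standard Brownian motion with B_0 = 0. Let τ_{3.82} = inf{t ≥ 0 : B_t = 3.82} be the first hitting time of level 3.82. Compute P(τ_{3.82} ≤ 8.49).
P(τ_{3.82} ≤ 8.49) = 2(1 − Φ(3.82/√8.49)) = 2(1 − Φ(1.3110)) ≈ 0.1899

By the reflection principle for standard BM, P(τ_b ≤ t) = 2 · P(B_t ≥ b). Since B_t ~ N(0, t), P(B_t ≥ 3.82) = 1 − Φ(3.82/√t) = 1 − Φ(3.82/√8.49) = 1 − Φ(1.3110) ≈ 0.09493. Doubling: P(τ_{3.82} ≤ 8.49) ≈ 2 · 0.09493 = 0.18986 ≈ 0.1899.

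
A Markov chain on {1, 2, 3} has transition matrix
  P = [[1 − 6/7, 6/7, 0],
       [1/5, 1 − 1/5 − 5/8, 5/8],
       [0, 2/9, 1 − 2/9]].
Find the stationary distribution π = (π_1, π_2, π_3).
π = (56/971, 240/971, 675/971)

This is a birth-death chain on three states, which satisfies detailed balance: π_1 · P_{12} = π_2 · P_{21} and π_2 · P_{23} = π_3 · P_{32}.
From π_1 · 6/7 = π_2 · 1/5: π_2/π_1 = (6/7)/(1/5) = 30/7.
From π_2 · 5/8 = π_3 · 2/9: π_3/π_2 = (5/8)/(2/9) = 45/16.
Take π_1 proportional to 1; then unnormalized π = (1, 30/7, 675/56). Normalize by dividing by the sum 971/56:
  π = (56/971, 240/971, 675/971).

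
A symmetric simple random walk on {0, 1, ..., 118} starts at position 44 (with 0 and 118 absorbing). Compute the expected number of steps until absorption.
E[τ | X_0 = 44] = 3256

Let v_k = E[τ | X_0 = k]. Boundary: v_0 = v_118 = 0. Recurrence: v_k = 1 + (v_{k-1} + v_{k+1})/2 for 1 ≤ k ≤ 117. The particular solution to v_k − (v_{k-1} + v_{k+1})/2 = 1 is v_k = −k^2. Adding homogeneous solution A + B k and matching boundaries gives v_k = k (118 − k). Substituting k = 44: v_44 = 44 · 74 = 3256.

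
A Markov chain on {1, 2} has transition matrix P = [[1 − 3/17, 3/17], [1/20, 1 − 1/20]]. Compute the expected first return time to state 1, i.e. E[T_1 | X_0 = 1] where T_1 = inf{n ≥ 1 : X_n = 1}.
E[T_1 | X_0 = 1] = 1/π_1 = 77/17

For an irreducible recurrent Markov chain with stationary distribution π, E[T_i | X_0 = i] = 1/π_i (Kac's formula). Here π_1 = (1/20)/(3/17 + 1/20) = (1/20)/(77/340) = 17/77, so E[T_1 | X_0 = 1] = 1/π_1 = (3/17 + 1/20)/(1/20) = (77/340)/(1/20) = 77/17.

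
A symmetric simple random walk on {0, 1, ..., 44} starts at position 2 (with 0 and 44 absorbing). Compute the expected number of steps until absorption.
E[τ | X_0 = 2] = 84

Let v_k = E[τ | X_0 = k]. Boundary: v_0 = v_44 = 0. Recurrence: v_k = 1 + (v_{k-1} + v_{k+1})/2 for 1 ≤ k ≤ 43. The particular solution to v_k − (v_{k-1} + v_{k+1})/2 = 1 is v_k = −k^2. Adding homogeneous solution A + B k and matching boundaries gives v_k = k (44 − k). Substituting k = 2: v_2 = 2 · 42 = 84.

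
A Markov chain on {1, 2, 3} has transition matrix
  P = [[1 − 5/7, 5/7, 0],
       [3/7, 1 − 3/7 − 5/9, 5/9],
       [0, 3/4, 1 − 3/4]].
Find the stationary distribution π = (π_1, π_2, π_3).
π = (81/316, 135/316, 25/79)

This is a birth-death chain on three states, which satisfies detailed balance: π_1 · P_{12} = π_2 · P_{21} and π_2 · P_{23} = π_3 · P_{32}.
From π_1 · 5/7 = π_2 · 3/7: π_2/π_1 = (5/7)/(3/7) = 5/3.
From π_2 · 5/9 = π_3 · 3/4: π_3/π_2 = (5/9)/(3/4) = 20/27.
Take π_1 proportional to 1; then unnormalized π = (1, 5/3, 100/81). Normalize by dividing by the sum 316/81:
  π = (81/316, 135/316, 25/79).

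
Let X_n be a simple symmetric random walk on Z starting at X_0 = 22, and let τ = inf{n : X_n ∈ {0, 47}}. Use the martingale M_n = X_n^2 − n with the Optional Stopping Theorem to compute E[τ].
E[τ] = 550

M_n = X_n^2 − n is a martingale (since E[X_{n+1}^2 | F_n] = X_n^2 + 1). By OST (τ has finite mean in a bounded region), E[M_τ] = E[M_0] = X_0^2 − 0 = 22^2 = 484. Also E[M_τ] = E[X_τ^2] − E[τ]. The walk exits at 0 or 47, with P(hit 47 first) = 22/47, so E[X_τ^2] = 47^2 · 22/47 + 0 = 1034. Thus E[τ] = E[X_τ^2] − E[M_τ] = 1034 − 484 = 550 = 22(47 − 22) = 550.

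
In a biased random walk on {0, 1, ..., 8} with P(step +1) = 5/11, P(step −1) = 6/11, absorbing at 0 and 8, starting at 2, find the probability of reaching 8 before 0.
P(hit 8 before 0) = (1 − (6/5)^2) / (1 − (6/5)^8) = 15625/117181

Let u_k denote P(reach 8 before 0 | start at k). Boundary: u_0 = 0, u_8 = 1. Recurrence: u_k = 5/11·u_{k+1} + 6/11·u_{k-1} for 1 ≤ k ≤ 7. Try u_k = A + B·r^k with r = q/p = (6/11)/(5/11) = 6/5. Substitution satisfies the recurrence; boundary conditions give:
  u_k = (1 − r^k) / (1 − r^N) = (1 − (6/5)^2) / (1 − (6/5)^8) = 15625/117181.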